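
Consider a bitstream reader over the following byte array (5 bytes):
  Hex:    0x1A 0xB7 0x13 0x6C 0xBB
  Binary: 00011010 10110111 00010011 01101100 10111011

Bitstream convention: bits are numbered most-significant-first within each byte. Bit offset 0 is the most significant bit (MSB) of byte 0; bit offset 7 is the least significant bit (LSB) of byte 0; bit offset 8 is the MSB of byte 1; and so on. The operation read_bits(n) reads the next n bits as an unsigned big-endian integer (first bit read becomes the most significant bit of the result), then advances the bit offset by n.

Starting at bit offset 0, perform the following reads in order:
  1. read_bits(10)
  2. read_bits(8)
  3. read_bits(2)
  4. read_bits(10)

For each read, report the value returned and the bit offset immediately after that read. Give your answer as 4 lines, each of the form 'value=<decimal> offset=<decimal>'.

Answer: value=106 offset=10
value=220 offset=18
value=1 offset=20
value=219 offset=30

Derivation:
Read 1: bits[0:10] width=10 -> value=106 (bin 0001101010); offset now 10 = byte 1 bit 2; 30 bits remain
Read 2: bits[10:18] width=8 -> value=220 (bin 11011100); offset now 18 = byte 2 bit 2; 22 bits remain
Read 3: bits[18:20] width=2 -> value=1 (bin 01); offset now 20 = byte 2 bit 4; 20 bits remain
Read 4: bits[20:30] width=10 -> value=219 (bin 0011011011); offset now 30 = byte 3 bit 6; 10 bits remain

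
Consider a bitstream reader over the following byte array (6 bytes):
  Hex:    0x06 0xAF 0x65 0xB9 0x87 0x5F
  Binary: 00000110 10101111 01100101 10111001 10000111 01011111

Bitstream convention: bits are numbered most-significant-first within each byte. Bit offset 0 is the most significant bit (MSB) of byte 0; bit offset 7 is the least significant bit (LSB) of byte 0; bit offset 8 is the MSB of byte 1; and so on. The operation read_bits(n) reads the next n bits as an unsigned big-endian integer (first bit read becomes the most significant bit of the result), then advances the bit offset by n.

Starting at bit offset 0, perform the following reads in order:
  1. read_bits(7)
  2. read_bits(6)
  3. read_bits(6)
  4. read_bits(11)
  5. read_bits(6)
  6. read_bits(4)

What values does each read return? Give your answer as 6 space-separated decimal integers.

Read 1: bits[0:7] width=7 -> value=3 (bin 0000011); offset now 7 = byte 0 bit 7; 41 bits remain
Read 2: bits[7:13] width=6 -> value=21 (bin 010101); offset now 13 = byte 1 bit 5; 35 bits remain
Read 3: bits[13:19] width=6 -> value=59 (bin 111011); offset now 19 = byte 2 bit 3; 29 bits remain
Read 4: bits[19:30] width=11 -> value=366 (bin 00101101110); offset now 30 = byte 3 bit 6; 18 bits remain
Read 5: bits[30:36] width=6 -> value=24 (bin 011000); offset now 36 = byte 4 bit 4; 12 bits remain
Read 6: bits[36:40] width=4 -> value=7 (bin 0111); offset now 40 = byte 5 bit 0; 8 bits remain

Answer: 3 21 59 366 24 7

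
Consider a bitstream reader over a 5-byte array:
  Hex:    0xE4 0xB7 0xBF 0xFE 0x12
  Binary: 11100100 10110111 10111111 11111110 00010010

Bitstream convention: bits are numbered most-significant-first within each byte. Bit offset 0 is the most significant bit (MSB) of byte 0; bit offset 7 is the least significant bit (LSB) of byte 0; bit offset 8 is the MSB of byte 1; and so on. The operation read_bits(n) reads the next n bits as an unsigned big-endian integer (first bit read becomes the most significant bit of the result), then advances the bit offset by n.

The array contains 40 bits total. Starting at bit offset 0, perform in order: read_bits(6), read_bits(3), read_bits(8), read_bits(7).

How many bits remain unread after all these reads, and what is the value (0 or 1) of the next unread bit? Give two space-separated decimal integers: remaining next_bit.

Read 1: bits[0:6] width=6 -> value=57 (bin 111001); offset now 6 = byte 0 bit 6; 34 bits remain
Read 2: bits[6:9] width=3 -> value=1 (bin 001); offset now 9 = byte 1 bit 1; 31 bits remain
Read 3: bits[9:17] width=8 -> value=111 (bin 01101111); offset now 17 = byte 2 bit 1; 23 bits remain
Read 4: bits[17:24] width=7 -> value=63 (bin 0111111); offset now 24 = byte 3 bit 0; 16 bits remain

Answer: 16 1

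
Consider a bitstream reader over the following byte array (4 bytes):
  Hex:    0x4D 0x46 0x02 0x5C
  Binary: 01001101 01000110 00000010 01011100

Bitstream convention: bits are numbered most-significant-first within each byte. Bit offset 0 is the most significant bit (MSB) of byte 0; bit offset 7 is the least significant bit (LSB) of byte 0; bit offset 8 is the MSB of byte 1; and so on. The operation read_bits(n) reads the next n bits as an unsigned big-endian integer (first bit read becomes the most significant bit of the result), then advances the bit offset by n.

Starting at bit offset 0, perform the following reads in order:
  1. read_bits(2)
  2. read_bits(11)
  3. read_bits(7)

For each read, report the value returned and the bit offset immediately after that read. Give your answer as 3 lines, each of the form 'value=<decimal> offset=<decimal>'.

Read 1: bits[0:2] width=2 -> value=1 (bin 01); offset now 2 = byte 0 bit 2; 30 bits remain
Read 2: bits[2:13] width=11 -> value=424 (bin 00110101000); offset now 13 = byte 1 bit 5; 19 bits remain
Read 3: bits[13:20] width=7 -> value=96 (bin 1100000); offset now 20 = byte 2 bit 4; 12 bits remain

Answer: value=1 offset=2
value=424 offset=13
value=96 offset=20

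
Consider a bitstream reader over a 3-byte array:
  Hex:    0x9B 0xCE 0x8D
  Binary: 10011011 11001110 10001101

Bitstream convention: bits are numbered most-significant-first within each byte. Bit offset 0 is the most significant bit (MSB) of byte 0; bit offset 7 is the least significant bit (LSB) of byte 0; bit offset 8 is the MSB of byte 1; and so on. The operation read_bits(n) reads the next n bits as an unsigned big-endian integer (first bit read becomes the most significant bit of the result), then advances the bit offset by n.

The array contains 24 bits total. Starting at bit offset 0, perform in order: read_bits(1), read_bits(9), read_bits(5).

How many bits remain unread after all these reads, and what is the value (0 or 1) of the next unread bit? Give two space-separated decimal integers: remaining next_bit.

Read 1: bits[0:1] width=1 -> value=1 (bin 1); offset now 1 = byte 0 bit 1; 23 bits remain
Read 2: bits[1:10] width=9 -> value=111 (bin 001101111); offset now 10 = byte 1 bit 2; 14 bits remain
Read 3: bits[10:15] width=5 -> value=7 (bin 00111); offset now 15 = byte 1 bit 7; 9 bits remain

Answer: 9 0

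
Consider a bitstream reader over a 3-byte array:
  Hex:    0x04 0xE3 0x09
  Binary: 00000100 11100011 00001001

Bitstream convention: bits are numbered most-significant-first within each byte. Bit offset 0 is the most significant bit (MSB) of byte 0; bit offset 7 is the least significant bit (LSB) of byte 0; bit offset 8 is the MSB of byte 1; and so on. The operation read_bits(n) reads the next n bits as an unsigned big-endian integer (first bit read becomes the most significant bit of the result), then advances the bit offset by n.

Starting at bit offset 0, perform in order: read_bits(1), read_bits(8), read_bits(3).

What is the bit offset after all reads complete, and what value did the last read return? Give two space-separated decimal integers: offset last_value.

Read 1: bits[0:1] width=1 -> value=0 (bin 0); offset now 1 = byte 0 bit 1; 23 bits remain
Read 2: bits[1:9] width=8 -> value=9 (bin 00001001); offset now 9 = byte 1 bit 1; 15 bits remain
Read 3: bits[9:12] width=3 -> value=6 (bin 110); offset now 12 = byte 1 bit 4; 12 bits remain

Answer: 12 6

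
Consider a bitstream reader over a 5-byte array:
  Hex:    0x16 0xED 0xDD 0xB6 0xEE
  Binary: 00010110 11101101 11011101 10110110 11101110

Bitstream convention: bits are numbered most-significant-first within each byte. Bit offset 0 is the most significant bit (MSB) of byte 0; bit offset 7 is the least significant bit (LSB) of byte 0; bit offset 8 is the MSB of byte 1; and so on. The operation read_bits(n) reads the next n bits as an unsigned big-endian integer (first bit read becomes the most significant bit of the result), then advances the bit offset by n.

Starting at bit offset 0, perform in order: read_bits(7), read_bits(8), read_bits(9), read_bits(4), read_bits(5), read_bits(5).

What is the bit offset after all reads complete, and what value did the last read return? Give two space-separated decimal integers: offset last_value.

Read 1: bits[0:7] width=7 -> value=11 (bin 0001011); offset now 7 = byte 0 bit 7; 33 bits remain
Read 2: bits[7:15] width=8 -> value=118 (bin 01110110); offset now 15 = byte 1 bit 7; 25 bits remain
Read 3: bits[15:24] width=9 -> value=477 (bin 111011101); offset now 24 = byte 3 bit 0; 16 bits remain
Read 4: bits[24:28] width=4 -> value=11 (bin 1011); offset now 28 = byte 3 bit 4; 12 bits remain
Read 5: bits[28:33] width=5 -> value=13 (bin 01101); offset now 33 = byte 4 bit 1; 7 bits remain
Read 6: bits[33:38] width=5 -> value=27 (bin 11011); offset now 38 = byte 4 bit 6; 2 bits remain

Answer: 38 27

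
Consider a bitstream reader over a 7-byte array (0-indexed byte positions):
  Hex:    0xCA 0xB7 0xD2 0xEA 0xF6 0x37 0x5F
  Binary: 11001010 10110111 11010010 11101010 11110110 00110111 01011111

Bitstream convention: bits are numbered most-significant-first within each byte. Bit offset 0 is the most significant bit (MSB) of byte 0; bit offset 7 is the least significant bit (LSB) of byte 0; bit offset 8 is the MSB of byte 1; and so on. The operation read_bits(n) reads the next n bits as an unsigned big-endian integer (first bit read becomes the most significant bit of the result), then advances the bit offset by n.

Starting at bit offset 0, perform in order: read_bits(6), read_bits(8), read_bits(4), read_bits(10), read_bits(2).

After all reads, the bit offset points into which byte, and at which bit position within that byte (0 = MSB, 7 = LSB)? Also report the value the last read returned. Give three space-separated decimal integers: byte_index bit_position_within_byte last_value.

Answer: 3 6 2

Derivation:
Read 1: bits[0:6] width=6 -> value=50 (bin 110010); offset now 6 = byte 0 bit 6; 50 bits remain
Read 2: bits[6:14] width=8 -> value=173 (bin 10101101); offset now 14 = byte 1 bit 6; 42 bits remain
Read 3: bits[14:18] width=4 -> value=15 (bin 1111); offset now 18 = byte 2 bit 2; 38 bits remain
Read 4: bits[18:28] width=10 -> value=302 (bin 0100101110); offset now 28 = byte 3 bit 4; 28 bits remain
Read 5: bits[28:30] width=2 -> value=2 (bin 10); offset now 30 = byte 3 bit 6; 26 bits remain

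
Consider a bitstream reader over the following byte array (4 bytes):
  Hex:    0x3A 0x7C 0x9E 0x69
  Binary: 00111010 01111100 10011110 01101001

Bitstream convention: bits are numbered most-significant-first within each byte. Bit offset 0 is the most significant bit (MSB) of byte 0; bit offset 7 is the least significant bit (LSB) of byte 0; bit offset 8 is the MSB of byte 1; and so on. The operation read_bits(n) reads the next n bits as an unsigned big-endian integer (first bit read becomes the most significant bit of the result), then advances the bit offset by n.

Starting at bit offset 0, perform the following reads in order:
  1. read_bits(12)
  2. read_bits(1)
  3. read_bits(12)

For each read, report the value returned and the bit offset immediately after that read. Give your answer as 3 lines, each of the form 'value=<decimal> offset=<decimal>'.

Read 1: bits[0:12] width=12 -> value=935 (bin 001110100111); offset now 12 = byte 1 bit 4; 20 bits remain
Read 2: bits[12:13] width=1 -> value=1 (bin 1); offset now 13 = byte 1 bit 5; 19 bits remain
Read 3: bits[13:25] width=12 -> value=2364 (bin 100100111100); offset now 25 = byte 3 bit 1; 7 bits remain

Answer: value=935 offset=12
value=1 offset=13
value=2364 offset=25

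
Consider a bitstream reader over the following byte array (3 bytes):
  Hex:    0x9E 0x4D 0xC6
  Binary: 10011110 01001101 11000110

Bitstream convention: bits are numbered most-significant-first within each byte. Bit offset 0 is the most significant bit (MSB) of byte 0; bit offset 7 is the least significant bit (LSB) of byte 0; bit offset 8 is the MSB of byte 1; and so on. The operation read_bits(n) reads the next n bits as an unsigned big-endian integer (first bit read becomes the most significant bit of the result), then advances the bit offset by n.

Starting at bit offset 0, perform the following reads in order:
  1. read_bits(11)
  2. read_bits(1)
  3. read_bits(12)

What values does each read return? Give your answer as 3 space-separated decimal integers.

Answer: 1266 0 3526

Derivation:
Read 1: bits[0:11] width=11 -> value=1266 (bin 10011110010); offset now 11 = byte 1 bit 3; 13 bits remain
Read 2: bits[11:12] width=1 -> value=0 (bin 0); offset now 12 = byte 1 bit 4; 12 bits remain
Read 3: bits[12:24] width=12 -> value=3526 (bin 110111000110); offset now 24 = byte 3 bit 0; 0 bits remain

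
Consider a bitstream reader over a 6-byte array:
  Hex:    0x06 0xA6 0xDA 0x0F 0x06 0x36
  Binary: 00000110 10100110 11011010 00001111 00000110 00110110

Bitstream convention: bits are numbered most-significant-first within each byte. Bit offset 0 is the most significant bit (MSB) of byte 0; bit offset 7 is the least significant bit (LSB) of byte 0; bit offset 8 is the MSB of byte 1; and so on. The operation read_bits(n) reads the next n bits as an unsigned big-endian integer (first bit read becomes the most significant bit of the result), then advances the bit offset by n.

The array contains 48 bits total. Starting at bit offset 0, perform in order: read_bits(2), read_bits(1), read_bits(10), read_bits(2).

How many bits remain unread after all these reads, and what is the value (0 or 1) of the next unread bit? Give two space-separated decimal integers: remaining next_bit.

Answer: 33 0

Derivation:
Read 1: bits[0:2] width=2 -> value=0 (bin 00); offset now 2 = byte 0 bit 2; 46 bits remain
Read 2: bits[2:3] width=1 -> value=0 (bin 0); offset now 3 = byte 0 bit 3; 45 bits remain
Read 3: bits[3:13] width=10 -> value=212 (bin 0011010100); offset now 13 = byte 1 bit 5; 35 bits remain
Read 4: bits[13:15] width=2 -> value=3 (bin 11); offset now 15 = byte 1 bit 7; 33 bits remain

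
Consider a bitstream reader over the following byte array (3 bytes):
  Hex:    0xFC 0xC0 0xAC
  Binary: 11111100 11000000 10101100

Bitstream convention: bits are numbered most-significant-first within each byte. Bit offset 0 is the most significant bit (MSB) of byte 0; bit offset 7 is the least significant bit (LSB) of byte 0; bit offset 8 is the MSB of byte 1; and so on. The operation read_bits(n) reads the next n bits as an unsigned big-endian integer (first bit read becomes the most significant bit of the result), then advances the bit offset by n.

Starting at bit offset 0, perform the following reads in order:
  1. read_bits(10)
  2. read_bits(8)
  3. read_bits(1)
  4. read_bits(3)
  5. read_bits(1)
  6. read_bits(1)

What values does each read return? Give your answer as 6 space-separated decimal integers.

Read 1: bits[0:10] width=10 -> value=1011 (bin 1111110011); offset now 10 = byte 1 bit 2; 14 bits remain
Read 2: bits[10:18] width=8 -> value=2 (bin 00000010); offset now 18 = byte 2 bit 2; 6 bits remain
Read 3: bits[18:19] width=1 -> value=1 (bin 1); offset now 19 = byte 2 bit 3; 5 bits remain
Read 4: bits[19:22] width=3 -> value=3 (bin 011); offset now 22 = byte 2 bit 6; 2 bits remain
Read 5: bits[22:23] width=1 -> value=0 (bin 0); offset now 23 = byte 2 bit 7; 1 bits remain
Read 6: bits[23:24] width=1 -> value=0 (bin 0); offset now 24 = byte 3 bit 0; 0 bits remain

Answer: 1011 2 1 3 0 0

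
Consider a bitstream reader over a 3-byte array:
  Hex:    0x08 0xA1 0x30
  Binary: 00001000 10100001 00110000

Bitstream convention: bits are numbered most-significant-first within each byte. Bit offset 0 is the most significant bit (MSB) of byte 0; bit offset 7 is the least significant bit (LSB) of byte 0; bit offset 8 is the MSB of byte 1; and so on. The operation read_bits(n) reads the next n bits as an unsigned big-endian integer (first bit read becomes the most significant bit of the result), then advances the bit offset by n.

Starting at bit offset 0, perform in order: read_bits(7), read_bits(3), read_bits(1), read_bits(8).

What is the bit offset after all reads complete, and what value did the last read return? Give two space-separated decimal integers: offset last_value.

Answer: 19 9

Derivation:
Read 1: bits[0:7] width=7 -> value=4 (bin 0000100); offset now 7 = byte 0 bit 7; 17 bits remain
Read 2: bits[7:10] width=3 -> value=2 (bin 010); offset now 10 = byte 1 bit 2; 14 bits remain
Read 3: bits[10:11] width=1 -> value=1 (bin 1); offset now 11 = byte 1 bit 3; 13 bits remain
Read 4: bits[11:19] width=8 -> value=9 (bin 00001001); offset now 19 = byte 2 bit 3; 5 bits remain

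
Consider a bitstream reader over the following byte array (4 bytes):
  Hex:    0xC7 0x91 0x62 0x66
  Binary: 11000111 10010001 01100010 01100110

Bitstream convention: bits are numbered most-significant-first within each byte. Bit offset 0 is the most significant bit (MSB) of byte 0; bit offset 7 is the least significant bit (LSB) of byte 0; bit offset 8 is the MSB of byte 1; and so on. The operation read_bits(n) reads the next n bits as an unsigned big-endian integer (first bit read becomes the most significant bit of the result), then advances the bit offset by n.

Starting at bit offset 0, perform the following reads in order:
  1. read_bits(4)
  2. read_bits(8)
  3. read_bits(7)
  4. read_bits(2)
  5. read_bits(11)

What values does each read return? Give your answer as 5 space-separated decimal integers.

Read 1: bits[0:4] width=4 -> value=12 (bin 1100); offset now 4 = byte 0 bit 4; 28 bits remain
Read 2: bits[4:12] width=8 -> value=121 (bin 01111001); offset now 12 = byte 1 bit 4; 20 bits remain
Read 3: bits[12:19] width=7 -> value=11 (bin 0001011); offset now 19 = byte 2 bit 3; 13 bits remain
Read 4: bits[19:21] width=2 -> value=0 (bin 00); offset now 21 = byte 2 bit 5; 11 bits remain
Read 5: bits[21:32] width=11 -> value=614 (bin 01001100110); offset now 32 = byte 4 bit 0; 0 bits remain

Answer: 12 121 11 0 614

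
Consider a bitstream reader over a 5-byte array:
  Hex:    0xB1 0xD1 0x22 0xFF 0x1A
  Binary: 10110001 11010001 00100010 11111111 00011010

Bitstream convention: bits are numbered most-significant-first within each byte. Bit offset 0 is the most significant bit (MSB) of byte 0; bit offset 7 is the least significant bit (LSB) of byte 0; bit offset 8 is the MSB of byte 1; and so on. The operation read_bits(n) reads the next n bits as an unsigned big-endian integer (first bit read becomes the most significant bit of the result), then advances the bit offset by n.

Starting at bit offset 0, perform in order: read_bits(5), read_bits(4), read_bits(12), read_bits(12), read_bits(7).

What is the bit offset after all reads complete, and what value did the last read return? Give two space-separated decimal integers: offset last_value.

Answer: 40 26

Derivation:
Read 1: bits[0:5] width=5 -> value=22 (bin 10110); offset now 5 = byte 0 bit 5; 35 bits remain
Read 2: bits[5:9] width=4 -> value=3 (bin 0011); offset now 9 = byte 1 bit 1; 31 bits remain
Read 3: bits[9:21] width=12 -> value=2596 (bin 101000100100); offset now 21 = byte 2 bit 5; 19 bits remain
Read 4: bits[21:33] width=12 -> value=1534 (bin 010111111110); offset now 33 = byte 4 bit 1; 7 bits remain
Read 5: bits[33:40] width=7 -> value=26 (bin 0011010); offset now 40 = byte 5 bit 0; 0 bits remain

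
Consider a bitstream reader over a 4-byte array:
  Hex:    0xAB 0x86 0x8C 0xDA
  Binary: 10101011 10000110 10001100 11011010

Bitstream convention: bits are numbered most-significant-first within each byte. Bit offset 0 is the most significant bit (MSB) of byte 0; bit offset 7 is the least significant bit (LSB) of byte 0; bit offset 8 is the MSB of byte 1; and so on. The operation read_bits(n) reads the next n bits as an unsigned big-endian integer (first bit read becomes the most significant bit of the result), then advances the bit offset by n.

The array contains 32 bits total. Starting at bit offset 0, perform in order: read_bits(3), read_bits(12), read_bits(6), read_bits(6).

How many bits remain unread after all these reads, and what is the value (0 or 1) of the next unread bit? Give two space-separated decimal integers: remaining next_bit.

Answer: 5 1

Derivation:
Read 1: bits[0:3] width=3 -> value=5 (bin 101); offset now 3 = byte 0 bit 3; 29 bits remain
Read 2: bits[3:15] width=12 -> value=1475 (bin 010111000011); offset now 15 = byte 1 bit 7; 17 bits remain
Read 3: bits[15:21] width=6 -> value=17 (bin 010001); offset now 21 = byte 2 bit 5; 11 bits remain
Read 4: bits[21:27] width=6 -> value=38 (bin 100110); offset now 27 = byte 3 bit 3; 5 bits remain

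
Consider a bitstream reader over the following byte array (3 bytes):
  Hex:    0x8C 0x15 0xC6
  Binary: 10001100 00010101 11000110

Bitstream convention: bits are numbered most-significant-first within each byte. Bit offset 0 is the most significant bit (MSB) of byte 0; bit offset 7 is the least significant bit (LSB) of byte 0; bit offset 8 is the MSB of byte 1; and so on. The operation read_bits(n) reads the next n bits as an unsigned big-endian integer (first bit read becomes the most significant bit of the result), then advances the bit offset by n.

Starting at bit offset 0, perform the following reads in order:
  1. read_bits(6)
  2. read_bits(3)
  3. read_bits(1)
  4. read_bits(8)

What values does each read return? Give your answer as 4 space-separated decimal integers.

Answer: 35 0 0 87

Derivation:
Read 1: bits[0:6] width=6 -> value=35 (bin 100011); offset now 6 = byte 0 bit 6; 18 bits remain
Read 2: bits[6:9] width=3 -> value=0 (bin 000); offset now 9 = byte 1 bit 1; 15 bits remain
Read 3: bits[9:10] width=1 -> value=0 (bin 0); offset now 10 = byte 1 bit 2; 14 bits remain
Read 4: bits[10:18] width=8 -> value=87 (bin 01010111); offset now 18 = byte 2 bit 2; 6 bits remain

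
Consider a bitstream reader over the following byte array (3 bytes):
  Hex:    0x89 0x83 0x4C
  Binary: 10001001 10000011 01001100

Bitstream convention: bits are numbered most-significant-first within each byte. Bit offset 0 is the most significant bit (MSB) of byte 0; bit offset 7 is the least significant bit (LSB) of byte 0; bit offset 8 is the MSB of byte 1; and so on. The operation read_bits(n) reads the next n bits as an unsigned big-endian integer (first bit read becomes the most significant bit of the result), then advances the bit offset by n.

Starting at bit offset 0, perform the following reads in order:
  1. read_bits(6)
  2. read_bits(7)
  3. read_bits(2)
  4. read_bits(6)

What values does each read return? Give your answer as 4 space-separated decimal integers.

Read 1: bits[0:6] width=6 -> value=34 (bin 100010); offset now 6 = byte 0 bit 6; 18 bits remain
Read 2: bits[6:13] width=7 -> value=48 (bin 0110000); offset now 13 = byte 1 bit 5; 11 bits remain
Read 3: bits[13:15] width=2 -> value=1 (bin 01); offset now 15 = byte 1 bit 7; 9 bits remain
Read 4: bits[15:21] width=6 -> value=41 (bin 101001); offset now 21 = byte 2 bit 5; 3 bits remain

Answer: 34 48 1 41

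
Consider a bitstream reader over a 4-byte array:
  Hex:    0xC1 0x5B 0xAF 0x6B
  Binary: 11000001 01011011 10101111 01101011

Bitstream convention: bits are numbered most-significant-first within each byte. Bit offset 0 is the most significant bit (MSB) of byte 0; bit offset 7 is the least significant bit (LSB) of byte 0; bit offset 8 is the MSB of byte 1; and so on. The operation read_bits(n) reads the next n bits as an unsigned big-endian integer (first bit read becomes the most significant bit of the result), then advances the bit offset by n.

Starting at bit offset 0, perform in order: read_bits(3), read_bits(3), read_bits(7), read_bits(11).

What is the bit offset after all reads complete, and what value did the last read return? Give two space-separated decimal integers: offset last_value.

Answer: 24 943

Derivation:
Read 1: bits[0:3] width=3 -> value=6 (bin 110); offset now 3 = byte 0 bit 3; 29 bits remain
Read 2: bits[3:6] width=3 -> value=0 (bin 000); offset now 6 = byte 0 bit 6; 26 bits remain
Read 3: bits[6:13] width=7 -> value=43 (bin 0101011); offset now 13 = byte 1 bit 5; 19 bits remain
Read 4: bits[13:24] width=11 -> value=943 (bin 01110101111); offset now 24 = byte 3 bit 0; 8 bits remain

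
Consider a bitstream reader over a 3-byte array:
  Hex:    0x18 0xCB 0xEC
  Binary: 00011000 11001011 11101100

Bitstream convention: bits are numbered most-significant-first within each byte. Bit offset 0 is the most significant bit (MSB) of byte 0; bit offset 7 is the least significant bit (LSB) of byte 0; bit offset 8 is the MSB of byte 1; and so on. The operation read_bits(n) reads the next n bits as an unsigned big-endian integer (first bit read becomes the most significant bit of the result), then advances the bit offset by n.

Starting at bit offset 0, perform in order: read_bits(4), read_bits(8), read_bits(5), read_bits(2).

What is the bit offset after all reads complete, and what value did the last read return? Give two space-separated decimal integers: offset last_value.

Answer: 19 3

Derivation:
Read 1: bits[0:4] width=4 -> value=1 (bin 0001); offset now 4 = byte 0 bit 4; 20 bits remain
Read 2: bits[4:12] width=8 -> value=140 (bin 10001100); offset now 12 = byte 1 bit 4; 12 bits remain
Read 3: bits[12:17] width=5 -> value=23 (bin 10111); offset now 17 = byte 2 bit 1; 7 bits remain
Read 4: bits[17:19] width=2 -> value=3 (bin 11); offset now 19 = byte 2 bit 3; 5 bits remain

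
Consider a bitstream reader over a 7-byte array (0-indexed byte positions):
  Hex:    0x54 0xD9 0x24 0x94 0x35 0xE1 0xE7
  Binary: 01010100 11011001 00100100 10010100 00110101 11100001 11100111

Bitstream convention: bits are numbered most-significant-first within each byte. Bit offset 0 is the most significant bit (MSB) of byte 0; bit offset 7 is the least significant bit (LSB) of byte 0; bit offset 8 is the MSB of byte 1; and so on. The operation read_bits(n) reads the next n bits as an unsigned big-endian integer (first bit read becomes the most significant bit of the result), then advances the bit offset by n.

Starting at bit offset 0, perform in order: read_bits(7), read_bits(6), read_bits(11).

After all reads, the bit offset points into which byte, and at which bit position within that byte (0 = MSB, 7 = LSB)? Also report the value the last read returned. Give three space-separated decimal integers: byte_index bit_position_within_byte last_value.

Answer: 3 0 292

Derivation:
Read 1: bits[0:7] width=7 -> value=42 (bin 0101010); offset now 7 = byte 0 bit 7; 49 bits remain
Read 2: bits[7:13] width=6 -> value=27 (bin 011011); offset now 13 = byte 1 bit 5; 43 bits remain
Read 3: bits[13:24] width=11 -> value=292 (bin 00100100100); offset now 24 = byte 3 bit 0; 32 bits remain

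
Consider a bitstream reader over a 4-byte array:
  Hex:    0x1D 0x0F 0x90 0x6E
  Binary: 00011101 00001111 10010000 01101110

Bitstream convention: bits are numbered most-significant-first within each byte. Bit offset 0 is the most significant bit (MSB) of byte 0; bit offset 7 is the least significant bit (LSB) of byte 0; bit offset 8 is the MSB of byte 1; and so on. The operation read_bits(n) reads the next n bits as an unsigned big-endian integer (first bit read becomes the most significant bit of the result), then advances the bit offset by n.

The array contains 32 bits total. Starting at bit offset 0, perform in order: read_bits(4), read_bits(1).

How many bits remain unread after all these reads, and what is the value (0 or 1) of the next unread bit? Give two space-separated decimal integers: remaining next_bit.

Answer: 27 1

Derivation:
Read 1: bits[0:4] width=4 -> value=1 (bin 0001); offset now 4 = byte 0 bit 4; 28 bits remain
Read 2: bits[4:5] width=1 -> value=1 (bin 1); offset now 5 = byte 0 bit 5; 27 bits remain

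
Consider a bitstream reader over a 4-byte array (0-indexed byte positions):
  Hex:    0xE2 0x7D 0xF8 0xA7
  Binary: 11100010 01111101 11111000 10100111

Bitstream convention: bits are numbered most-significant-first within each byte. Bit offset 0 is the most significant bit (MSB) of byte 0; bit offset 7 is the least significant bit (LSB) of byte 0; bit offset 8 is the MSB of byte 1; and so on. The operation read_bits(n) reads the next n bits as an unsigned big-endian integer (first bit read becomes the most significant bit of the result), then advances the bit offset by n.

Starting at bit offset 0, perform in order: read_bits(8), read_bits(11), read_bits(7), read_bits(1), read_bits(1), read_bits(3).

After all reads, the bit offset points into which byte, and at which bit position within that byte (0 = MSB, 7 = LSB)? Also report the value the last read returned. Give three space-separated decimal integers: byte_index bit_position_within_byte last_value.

Read 1: bits[0:8] width=8 -> value=226 (bin 11100010); offset now 8 = byte 1 bit 0; 24 bits remain
Read 2: bits[8:19] width=11 -> value=1007 (bin 01111101111); offset now 19 = byte 2 bit 3; 13 bits remain
Read 3: bits[19:26] width=7 -> value=98 (bin 1100010); offset now 26 = byte 3 bit 2; 6 bits remain
Read 4: bits[26:27] width=1 -> value=1 (bin 1); offset now 27 = byte 3 bit 3; 5 bits remain
Read 5: bits[27:28] width=1 -> value=0 (bin 0); offset now 28 = byte 3 bit 4; 4 bits remain
Read 6: bits[28:31] width=3 -> value=3 (bin 011); offset now 31 = byte 3 bit 7; 1 bits remain

Answer: 3 7 3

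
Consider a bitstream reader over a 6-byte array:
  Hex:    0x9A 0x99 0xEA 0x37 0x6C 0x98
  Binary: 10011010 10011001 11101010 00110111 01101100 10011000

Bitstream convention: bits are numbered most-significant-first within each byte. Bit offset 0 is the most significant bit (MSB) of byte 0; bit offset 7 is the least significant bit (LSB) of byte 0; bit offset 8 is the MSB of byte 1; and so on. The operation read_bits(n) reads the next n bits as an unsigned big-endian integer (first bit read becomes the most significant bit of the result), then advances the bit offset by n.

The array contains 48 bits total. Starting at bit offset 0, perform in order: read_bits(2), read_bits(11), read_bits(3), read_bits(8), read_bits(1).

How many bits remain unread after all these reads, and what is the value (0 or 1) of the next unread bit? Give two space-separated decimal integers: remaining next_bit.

Answer: 23 0

Derivation:
Read 1: bits[0:2] width=2 -> value=2 (bin 10); offset now 2 = byte 0 bit 2; 46 bits remain
Read 2: bits[2:13] width=11 -> value=851 (bin 01101010011); offset now 13 = byte 1 bit 5; 35 bits remain
Read 3: bits[13:16] width=3 -> value=1 (bin 001); offset now 16 = byte 2 bit 0; 32 bits remain
Read 4: bits[16:24] width=8 -> value=234 (bin 11101010); offset now 24 = byte 3 bit 0; 24 bits remain
Read 5: bits[24:25] width=1 -> value=0 (bin 0); offset now 25 = byte 3 bit 1; 23 bits remain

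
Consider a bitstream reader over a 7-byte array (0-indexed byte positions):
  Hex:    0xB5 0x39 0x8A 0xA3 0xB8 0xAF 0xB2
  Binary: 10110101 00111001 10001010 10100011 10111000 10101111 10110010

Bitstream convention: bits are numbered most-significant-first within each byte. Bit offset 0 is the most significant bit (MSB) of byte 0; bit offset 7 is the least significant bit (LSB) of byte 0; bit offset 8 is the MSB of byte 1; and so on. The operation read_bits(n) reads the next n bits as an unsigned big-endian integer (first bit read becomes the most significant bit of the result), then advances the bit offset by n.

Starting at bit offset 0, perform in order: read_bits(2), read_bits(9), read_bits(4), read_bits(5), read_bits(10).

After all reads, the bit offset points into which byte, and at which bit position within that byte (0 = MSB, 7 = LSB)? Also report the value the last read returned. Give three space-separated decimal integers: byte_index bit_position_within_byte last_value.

Answer: 3 6 680

Derivation:
Read 1: bits[0:2] width=2 -> value=2 (bin 10); offset now 2 = byte 0 bit 2; 54 bits remain
Read 2: bits[2:11] width=9 -> value=425 (bin 110101001); offset now 11 = byte 1 bit 3; 45 bits remain
Read 3: bits[11:15] width=4 -> value=12 (bin 1100); offset now 15 = byte 1 bit 7; 41 bits remain
Read 4: bits[15:20] width=5 -> value=24 (bin 11000); offset now 20 = byte 2 bit 4; 36 bits remain
Read 5: bits[20:30] width=10 -> value=680 (bin 1010101000); offset now 30 = byte 3 bit 6; 26 bits remain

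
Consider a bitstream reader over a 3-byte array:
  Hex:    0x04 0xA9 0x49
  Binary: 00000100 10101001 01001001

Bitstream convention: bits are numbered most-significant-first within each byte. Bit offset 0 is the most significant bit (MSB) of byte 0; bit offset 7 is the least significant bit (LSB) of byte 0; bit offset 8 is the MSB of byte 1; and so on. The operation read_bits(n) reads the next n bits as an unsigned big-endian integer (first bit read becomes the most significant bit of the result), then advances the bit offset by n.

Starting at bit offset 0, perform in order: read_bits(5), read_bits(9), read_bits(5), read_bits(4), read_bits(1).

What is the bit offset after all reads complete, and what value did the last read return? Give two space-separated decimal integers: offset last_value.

Answer: 24 1

Derivation:
Read 1: bits[0:5] width=5 -> value=0 (bin 00000); offset now 5 = byte 0 bit 5; 19 bits remain
Read 2: bits[5:14] width=9 -> value=298 (bin 100101010); offset now 14 = byte 1 bit 6; 10 bits remain
Read 3: bits[14:19] width=5 -> value=10 (bin 01010); offset now 19 = byte 2 bit 3; 5 bits remain
Read 4: bits[19:23] width=4 -> value=4 (bin 0100); offset now 23 = byte 2 bit 7; 1 bits remain
Read 5: bits[23:24] width=1 -> value=1 (bin 1); offset now 24 = byte 3 bit 0; 0 bits remain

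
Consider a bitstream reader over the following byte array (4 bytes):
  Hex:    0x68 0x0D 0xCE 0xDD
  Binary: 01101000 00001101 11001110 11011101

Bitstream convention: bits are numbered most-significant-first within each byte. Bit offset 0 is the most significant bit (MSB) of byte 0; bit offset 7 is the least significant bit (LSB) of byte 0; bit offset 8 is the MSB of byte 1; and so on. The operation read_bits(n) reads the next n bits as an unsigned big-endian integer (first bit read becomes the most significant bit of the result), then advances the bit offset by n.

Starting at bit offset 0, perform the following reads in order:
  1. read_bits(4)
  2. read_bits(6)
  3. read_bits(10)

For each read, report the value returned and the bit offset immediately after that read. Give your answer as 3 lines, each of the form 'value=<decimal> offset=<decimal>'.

Read 1: bits[0:4] width=4 -> value=6 (bin 0110); offset now 4 = byte 0 bit 4; 28 bits remain
Read 2: bits[4:10] width=6 -> value=32 (bin 100000); offset now 10 = byte 1 bit 2; 22 bits remain
Read 3: bits[10:20] width=10 -> value=220 (bin 0011011100); offset now 20 = byte 2 bit 4; 12 bits remain

Answer: value=6 offset=4
value=32 offset=10
value=220 offset=20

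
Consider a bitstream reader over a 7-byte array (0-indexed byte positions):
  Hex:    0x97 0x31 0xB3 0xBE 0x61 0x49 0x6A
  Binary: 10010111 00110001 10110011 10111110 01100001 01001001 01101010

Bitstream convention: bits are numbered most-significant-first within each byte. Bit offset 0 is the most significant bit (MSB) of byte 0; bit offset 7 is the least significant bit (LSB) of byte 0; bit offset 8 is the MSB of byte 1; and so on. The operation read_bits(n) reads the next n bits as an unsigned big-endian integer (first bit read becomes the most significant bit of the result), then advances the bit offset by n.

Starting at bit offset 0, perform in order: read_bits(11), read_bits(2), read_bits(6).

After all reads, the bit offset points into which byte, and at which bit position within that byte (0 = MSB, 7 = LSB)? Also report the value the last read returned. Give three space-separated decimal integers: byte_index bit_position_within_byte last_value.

Read 1: bits[0:11] width=11 -> value=1209 (bin 10010111001); offset now 11 = byte 1 bit 3; 45 bits remain
Read 2: bits[11:13] width=2 -> value=2 (bin 10); offset now 13 = byte 1 bit 5; 43 bits remain
Read 3: bits[13:19] width=6 -> value=13 (bin 001101); offset now 19 = byte 2 bit 3; 37 bits remain

Answer: 2 3 13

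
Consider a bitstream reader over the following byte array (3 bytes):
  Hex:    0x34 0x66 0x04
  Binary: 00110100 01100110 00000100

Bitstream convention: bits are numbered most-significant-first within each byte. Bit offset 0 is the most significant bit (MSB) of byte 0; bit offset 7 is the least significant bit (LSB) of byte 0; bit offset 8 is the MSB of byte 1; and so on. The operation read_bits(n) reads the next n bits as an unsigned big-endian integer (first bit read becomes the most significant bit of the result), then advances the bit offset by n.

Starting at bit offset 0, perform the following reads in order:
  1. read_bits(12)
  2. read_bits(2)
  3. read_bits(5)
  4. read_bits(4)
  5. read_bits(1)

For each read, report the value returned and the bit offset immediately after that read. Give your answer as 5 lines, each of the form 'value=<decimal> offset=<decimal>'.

Answer: value=838 offset=12
value=1 offset=14
value=16 offset=19
value=2 offset=23
value=0 offset=24

Derivation:
Read 1: bits[0:12] width=12 -> value=838 (bin 001101000110); offset now 12 = byte 1 bit 4; 12 bits remain
Read 2: bits[12:14] width=2 -> value=1 (bin 01); offset now 14 = byte 1 bit 6; 10 bits remain
Read 3: bits[14:19] width=5 -> value=16 (bin 10000); offset now 19 = byte 2 bit 3; 5 bits remain
Read 4: bits[19:23] width=4 -> value=2 (bin 0010); offset now 23 = byte 2 bit 7; 1 bits remain
Read 5: bits[23:24] width=1 -> value=0 (bin 0); offset now 24 = byte 3 bit 0; 0 bits remain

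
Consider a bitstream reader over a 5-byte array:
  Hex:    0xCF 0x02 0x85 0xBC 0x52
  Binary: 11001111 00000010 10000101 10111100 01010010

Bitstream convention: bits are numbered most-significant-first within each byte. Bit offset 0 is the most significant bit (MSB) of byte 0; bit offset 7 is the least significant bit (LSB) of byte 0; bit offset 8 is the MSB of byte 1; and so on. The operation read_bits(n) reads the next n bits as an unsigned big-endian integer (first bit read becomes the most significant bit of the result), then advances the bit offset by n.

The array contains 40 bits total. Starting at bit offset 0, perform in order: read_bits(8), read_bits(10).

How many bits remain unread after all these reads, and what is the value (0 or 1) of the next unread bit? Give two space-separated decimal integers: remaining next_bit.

Answer: 22 0

Derivation:
Read 1: bits[0:8] width=8 -> value=207 (bin 11001111); offset now 8 = byte 1 bit 0; 32 bits remain
Read 2: bits[8:18] width=10 -> value=10 (bin 0000001010); offset now 18 = byte 2 bit 2; 22 bits remain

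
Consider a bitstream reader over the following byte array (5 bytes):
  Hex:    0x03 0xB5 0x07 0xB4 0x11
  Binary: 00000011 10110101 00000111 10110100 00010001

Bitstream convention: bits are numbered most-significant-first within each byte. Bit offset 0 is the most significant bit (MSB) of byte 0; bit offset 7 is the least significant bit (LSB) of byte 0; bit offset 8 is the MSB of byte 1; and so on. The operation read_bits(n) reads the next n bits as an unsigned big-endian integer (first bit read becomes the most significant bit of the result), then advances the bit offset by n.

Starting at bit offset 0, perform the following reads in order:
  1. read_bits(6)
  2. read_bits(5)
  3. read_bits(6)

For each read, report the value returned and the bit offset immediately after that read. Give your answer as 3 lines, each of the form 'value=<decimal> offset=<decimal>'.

Read 1: bits[0:6] width=6 -> value=0 (bin 000000); offset now 6 = byte 0 bit 6; 34 bits remain
Read 2: bits[6:11] width=5 -> value=29 (bin 11101); offset now 11 = byte 1 bit 3; 29 bits remain
Read 3: bits[11:17] width=6 -> value=42 (bin 101010); offset now 17 = byte 2 bit 1; 23 bits remain

Answer: value=0 offset=6
value=29 offset=11
value=42 offset=17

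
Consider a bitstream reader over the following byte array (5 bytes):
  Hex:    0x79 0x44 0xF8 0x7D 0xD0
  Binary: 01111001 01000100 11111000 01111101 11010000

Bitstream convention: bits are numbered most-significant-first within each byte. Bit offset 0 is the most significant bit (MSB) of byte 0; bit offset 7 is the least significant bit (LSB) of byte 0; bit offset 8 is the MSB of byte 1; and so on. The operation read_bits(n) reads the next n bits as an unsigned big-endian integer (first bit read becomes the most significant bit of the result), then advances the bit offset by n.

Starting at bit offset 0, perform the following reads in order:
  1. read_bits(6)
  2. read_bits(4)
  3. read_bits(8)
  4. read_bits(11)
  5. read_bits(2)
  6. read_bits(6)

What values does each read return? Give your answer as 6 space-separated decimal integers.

Read 1: bits[0:6] width=6 -> value=30 (bin 011110); offset now 6 = byte 0 bit 6; 34 bits remain
Read 2: bits[6:10] width=4 -> value=5 (bin 0101); offset now 10 = byte 1 bit 2; 30 bits remain
Read 3: bits[10:18] width=8 -> value=19 (bin 00010011); offset now 18 = byte 2 bit 2; 22 bits remain
Read 4: bits[18:29] width=11 -> value=1807 (bin 11100001111); offset now 29 = byte 3 bit 5; 11 bits remain
Read 5: bits[29:31] width=2 -> value=2 (bin 10); offset now 31 = byte 3 bit 7; 9 bits remain
Read 6: bits[31:37] width=6 -> value=58 (bin 111010); offset now 37 = byte 4 bit 5; 3 bits remain

Answer: 30 5 19 1807 2 58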